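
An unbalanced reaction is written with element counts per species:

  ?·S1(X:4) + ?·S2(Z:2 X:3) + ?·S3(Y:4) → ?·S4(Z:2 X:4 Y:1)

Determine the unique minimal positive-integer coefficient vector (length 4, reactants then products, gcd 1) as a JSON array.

Coefficients: [1, 4, 1, 4]

Z: 1·0+4·2+1·0 = 8 | 4·2 = 8
X: 1·4+4·3+1·0 = 16 | 4·4 = 16
Y: 1·0+4·0+1·4 = 4 | 4·1 = 4
gcd(1,4,1,4) = 1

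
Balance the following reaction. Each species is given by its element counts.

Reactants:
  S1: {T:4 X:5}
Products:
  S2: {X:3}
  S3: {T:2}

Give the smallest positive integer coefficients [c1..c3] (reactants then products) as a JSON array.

T: 3·4 = 12 | 5·0+6·2 = 12
X: 3·5 = 15 | 5·3+6·0 = 15
gcd(3,5,6) = 1

Coefficients: [3, 5, 6]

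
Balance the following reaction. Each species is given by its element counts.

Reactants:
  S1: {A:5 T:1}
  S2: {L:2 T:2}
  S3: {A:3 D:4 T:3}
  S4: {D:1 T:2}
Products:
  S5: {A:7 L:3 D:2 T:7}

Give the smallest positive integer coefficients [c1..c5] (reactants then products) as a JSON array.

A: 5·5+6·0+1·3+4·0 = 28 | 4·7 = 28
L: 5·0+6·2+1·0+4·0 = 12 | 4·3 = 12
D: 5·0+6·0+1·4+4·1 = 8 | 4·2 = 8
T: 5·1+6·2+1·3+4·2 = 28 | 4·7 = 28
gcd(5,6,1,4,4) = 1

Coefficients: [5, 6, 1, 4, 4]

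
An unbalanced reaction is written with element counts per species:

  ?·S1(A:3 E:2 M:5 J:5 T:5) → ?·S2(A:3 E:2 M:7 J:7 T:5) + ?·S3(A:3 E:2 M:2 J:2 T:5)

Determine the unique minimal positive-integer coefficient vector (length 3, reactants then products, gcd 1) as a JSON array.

A: 5·3 = 15 | 3·3+2·3 = 15
E: 5·2 = 10 | 3·2+2·2 = 10
M: 5·5 = 25 | 3·7+2·2 = 25
J: 5·5 = 25 | 3·7+2·2 = 25
T: 5·5 = 25 | 3·5+2·5 = 25
gcd(5,3,2) = 1

Coefficients: [5, 3, 2]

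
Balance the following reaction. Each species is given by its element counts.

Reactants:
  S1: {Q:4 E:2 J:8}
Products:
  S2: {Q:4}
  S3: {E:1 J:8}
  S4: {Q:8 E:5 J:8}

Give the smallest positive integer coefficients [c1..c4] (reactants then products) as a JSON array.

Coefficients: [4, 2, 3, 1]

Q: 4·4 = 16 | 2·4+3·0+1·8 = 16
E: 4·2 = 8 | 2·0+3·1+1·5 = 8
J: 4·8 = 32 | 2·0+3·8+1·8 = 32
gcd(4,2,3,1) = 1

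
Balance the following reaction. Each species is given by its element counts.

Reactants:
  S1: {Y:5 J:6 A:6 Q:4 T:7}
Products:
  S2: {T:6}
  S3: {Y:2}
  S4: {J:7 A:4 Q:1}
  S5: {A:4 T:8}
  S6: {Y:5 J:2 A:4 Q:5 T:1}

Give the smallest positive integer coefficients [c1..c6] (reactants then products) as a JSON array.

Coefficients: [6, 5, 5, 4, 1, 4]

Y: 6·5 = 30 | 5·0+5·2+4·0+1·0+4·5 = 30
J: 6·6 = 36 | 5·0+5·0+4·7+1·0+4·2 = 36
A: 6·6 = 36 | 5·0+5·0+4·4+1·4+4·4 = 36
Q: 6·4 = 24 | 5·0+5·0+4·1+1·0+4·5 = 24
T: 6·7 = 42 | 5·6+5·0+4·0+1·8+4·1 = 42
gcd(6,5,5,4,1,4) = 1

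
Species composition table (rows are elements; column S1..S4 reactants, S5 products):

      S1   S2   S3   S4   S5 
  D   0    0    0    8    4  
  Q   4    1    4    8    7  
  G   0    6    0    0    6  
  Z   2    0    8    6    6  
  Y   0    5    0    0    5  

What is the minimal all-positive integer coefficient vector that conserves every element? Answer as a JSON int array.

D: 1·0+6·0+2·0+3·8 = 24 | 6·4 = 24
Q: 1·4+6·1+2·4+3·8 = 42 | 6·7 = 42
G: 1·0+6·6+2·0+3·0 = 36 | 6·6 = 36
Z: 1·2+6·0+2·8+3·6 = 36 | 6·6 = 36
Y: 1·0+6·5+2·0+3·0 = 30 | 6·5 = 30
gcd(1,6,2,3,6) = 1

Coefficients: [1, 6, 2, 3, 6]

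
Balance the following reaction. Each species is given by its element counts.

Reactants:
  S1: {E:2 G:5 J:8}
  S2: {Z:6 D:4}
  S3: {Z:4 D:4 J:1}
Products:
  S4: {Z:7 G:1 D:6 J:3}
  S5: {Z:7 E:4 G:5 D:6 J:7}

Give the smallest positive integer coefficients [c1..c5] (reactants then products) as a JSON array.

Coefficients: [2, 3, 6, 5, 1]

Z: 2·0+3·6+6·4 = 42 | 5·7+1·7 = 42
E: 2·2+3·0+6·0 = 4 | 5·0+1·4 = 4
G: 2·5+3·0+6·0 = 10 | 5·1+1·5 = 10
D: 2·0+3·4+6·4 = 36 | 5·6+1·6 = 36
J: 2·8+3·0+6·1 = 22 | 5·3+1·7 = 22
gcd(2,3,6,5,1) = 1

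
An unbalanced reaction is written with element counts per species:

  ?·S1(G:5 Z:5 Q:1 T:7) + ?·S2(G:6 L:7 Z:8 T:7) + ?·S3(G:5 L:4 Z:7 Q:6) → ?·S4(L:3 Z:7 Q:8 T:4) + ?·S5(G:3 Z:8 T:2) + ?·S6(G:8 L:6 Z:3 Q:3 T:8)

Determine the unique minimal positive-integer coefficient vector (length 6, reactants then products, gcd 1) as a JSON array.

Coefficients: [5, 3, 3, 1, 6, 5]

G: 5·5+3·6+3·5 = 58 | 1·0+6·3+5·8 = 58
L: 5·0+3·7+3·4 = 33 | 1·3+6·0+5·6 = 33
Z: 5·5+3·8+3·7 = 70 | 1·7+6·8+5·3 = 70
Q: 5·1+3·0+3·6 = 23 | 1·8+6·0+5·3 = 23
T: 5·7+3·7+3·0 = 56 | 1·4+6·2+5·8 = 56
gcd(5,3,3,1,6,5) = 1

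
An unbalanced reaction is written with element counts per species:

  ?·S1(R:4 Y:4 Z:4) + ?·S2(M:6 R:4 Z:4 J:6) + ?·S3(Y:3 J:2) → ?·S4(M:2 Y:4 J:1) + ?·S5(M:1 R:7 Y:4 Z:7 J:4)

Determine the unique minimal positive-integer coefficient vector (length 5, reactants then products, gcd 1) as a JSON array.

M: 5·0+2·6+4·0 = 12 | 4·2+4·1 = 12
R: 5·4+2·4+4·0 = 28 | 4·0+4·7 = 28
Y: 5·4+2·0+4·3 = 32 | 4·4+4·4 = 32
Z: 5·4+2·4+4·0 = 28 | 4·0+4·7 = 28
J: 5·0+2·6+4·2 = 20 | 4·1+4·4 = 20
gcd(5,2,4,4,4) = 1

Coefficients: [5, 2, 4, 4, 4]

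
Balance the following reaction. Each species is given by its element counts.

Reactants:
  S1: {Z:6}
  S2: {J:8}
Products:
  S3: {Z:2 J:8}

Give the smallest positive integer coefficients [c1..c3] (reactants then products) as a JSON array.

Z: 1·6+3·0 = 6 | 3·2 = 6
J: 1·0+3·8 = 24 | 3·8 = 24
gcd(1,3,3) = 1

Coefficients: [1, 3, 3]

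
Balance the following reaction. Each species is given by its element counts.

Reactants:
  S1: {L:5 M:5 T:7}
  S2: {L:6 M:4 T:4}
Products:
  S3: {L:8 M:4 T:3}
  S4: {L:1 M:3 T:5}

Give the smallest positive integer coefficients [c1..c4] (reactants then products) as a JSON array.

Coefficients: [1, 5, 4, 3]

L: 1·5+5·6 = 35 | 4·8+3·1 = 35
M: 1·5+5·4 = 25 | 4·4+3·3 = 25
T: 1·7+5·4 = 27 | 4·3+3·5 = 27
gcd(1,5,4,3) = 1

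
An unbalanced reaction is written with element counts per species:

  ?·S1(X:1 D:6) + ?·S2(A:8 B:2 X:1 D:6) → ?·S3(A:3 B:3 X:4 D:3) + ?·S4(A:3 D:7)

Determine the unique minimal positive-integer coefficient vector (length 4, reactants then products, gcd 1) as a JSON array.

A: 5·0+3·8 = 24 | 2·3+6·3 = 24
B: 5·0+3·2 = 6 | 2·3+6·0 = 6
X: 5·1+3·1 = 8 | 2·4+6·0 = 8
D: 5·6+3·6 = 48 | 2·3+6·7 = 48
gcd(5,3,2,6) = 1

Coefficients: [5, 3, 2, 6]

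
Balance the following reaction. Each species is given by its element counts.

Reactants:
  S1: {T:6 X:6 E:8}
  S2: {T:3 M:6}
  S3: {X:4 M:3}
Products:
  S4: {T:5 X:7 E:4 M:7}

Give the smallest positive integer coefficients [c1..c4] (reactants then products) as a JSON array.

T: 3·6+4·3+6·0 = 30 | 6·5 = 30
X: 3·6+4·0+6·4 = 42 | 6·7 = 42
E: 3·8+4·0+6·0 = 24 | 6·4 = 24
M: 3·0+4·6+6·3 = 42 | 6·7 = 42
gcd(3,4,6,6) = 1

Coefficients: [3, 4, 6, 6]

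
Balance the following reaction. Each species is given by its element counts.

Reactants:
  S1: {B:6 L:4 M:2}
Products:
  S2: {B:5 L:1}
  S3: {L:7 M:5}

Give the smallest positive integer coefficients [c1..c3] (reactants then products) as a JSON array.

Coefficients: [5, 6, 2]

B: 5·6 = 30 | 6·5+2·0 = 30
L: 5·4 = 20 | 6·1+2·7 = 20
M: 5·2 = 10 | 6·0+2·5 = 10
gcd(5,6,2) = 1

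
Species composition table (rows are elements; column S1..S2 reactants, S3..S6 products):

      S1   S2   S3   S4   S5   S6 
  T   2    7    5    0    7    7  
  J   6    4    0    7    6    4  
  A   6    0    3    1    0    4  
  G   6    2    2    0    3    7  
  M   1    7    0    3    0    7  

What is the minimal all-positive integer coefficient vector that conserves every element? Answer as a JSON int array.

Coefficients: [5, 6, 2, 4, 1, 5]

T: 5·2+6·7 = 52 | 2·5+4·0+1·7+5·7 = 52
J: 5·6+6·4 = 54 | 2·0+4·7+1·6+5·4 = 54
A: 5·6+6·0 = 30 | 2·3+4·1+1·0+5·4 = 30
G: 5·6+6·2 = 42 | 2·2+4·0+1·3+5·7 = 42
M: 5·1+6·7 = 47 | 2·0+4·3+1·0+5·7 = 47
gcd(5,6,2,4,1,5) = 1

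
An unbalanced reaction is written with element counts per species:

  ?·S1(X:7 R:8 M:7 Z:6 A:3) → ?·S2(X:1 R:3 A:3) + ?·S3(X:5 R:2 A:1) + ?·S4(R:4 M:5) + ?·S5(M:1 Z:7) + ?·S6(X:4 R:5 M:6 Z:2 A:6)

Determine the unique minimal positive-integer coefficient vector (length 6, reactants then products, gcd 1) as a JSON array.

X: 5·7 = 35 | 1·1+6·5+5·0+4·0+1·4 = 35
R: 5·8 = 40 | 1·3+6·2+5·4+4·0+1·5 = 40
M: 5·7 = 35 | 1·0+6·0+5·5+4·1+1·6 = 35
Z: 5·6 = 30 | 1·0+6·0+5·0+4·7+1·2 = 30
A: 5·3 = 15 | 1·3+6·1+5·0+4·0+1·6 = 15
gcd(5,1,6,5,4,1) = 1

Coefficients: [5, 1, 6, 5, 4, 1]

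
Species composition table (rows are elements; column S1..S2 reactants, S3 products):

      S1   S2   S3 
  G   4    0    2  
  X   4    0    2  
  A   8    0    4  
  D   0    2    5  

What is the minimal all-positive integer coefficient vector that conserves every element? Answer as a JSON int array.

Coefficients: [1, 5, 2]

G: 1·4+5·0 = 4 | 2·2 = 4
X: 1·4+5·0 = 4 | 2·2 = 4
A: 1·8+5·0 = 8 | 2·4 = 8
D: 1·0+5·2 = 10 | 2·5 = 10
gcd(1,5,2) = 1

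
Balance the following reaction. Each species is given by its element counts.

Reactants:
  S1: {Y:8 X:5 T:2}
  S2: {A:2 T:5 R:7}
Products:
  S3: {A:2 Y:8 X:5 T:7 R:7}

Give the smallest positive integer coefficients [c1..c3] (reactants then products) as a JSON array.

A: 1·0+1·2 = 2 | 1·2 = 2
Y: 1·8+1·0 = 8 | 1·8 = 8
X: 1·5+1·0 = 5 | 1·5 = 5
T: 1·2+1·5 = 7 | 1·7 = 7
R: 1·0+1·7 = 7 | 1·7 = 7
gcd(1,1,1) = 1

Coefficients: [1, 1, 1]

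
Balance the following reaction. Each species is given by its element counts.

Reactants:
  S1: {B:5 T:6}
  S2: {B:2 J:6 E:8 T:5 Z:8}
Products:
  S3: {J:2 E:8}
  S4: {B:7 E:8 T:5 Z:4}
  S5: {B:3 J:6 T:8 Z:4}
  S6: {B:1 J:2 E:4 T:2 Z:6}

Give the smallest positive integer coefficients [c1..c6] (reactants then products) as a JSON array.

B: 2·5+5·2 = 20 | 2·0+1·7+3·3+4·1 = 20
J: 2·0+5·6 = 30 | 2·2+1·0+3·6+4·2 = 30
E: 2·0+5·8 = 40 | 2·8+1·8+3·0+4·4 = 40
T: 2·6+5·5 = 37 | 2·0+1·5+3·8+4·2 = 37
Z: 2·0+5·8 = 40 | 2·0+1·4+3·4+4·6 = 40
gcd(2,5,2,1,3,4) = 1

Coefficients: [2, 5, 2, 1, 3, 4]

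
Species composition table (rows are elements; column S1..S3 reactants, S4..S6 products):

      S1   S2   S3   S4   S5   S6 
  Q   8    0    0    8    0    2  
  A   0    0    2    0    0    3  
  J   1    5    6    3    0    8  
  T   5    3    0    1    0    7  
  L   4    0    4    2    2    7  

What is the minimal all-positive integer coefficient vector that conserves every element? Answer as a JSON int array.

Q: 6·8+1·0+6·0 = 48 | 5·8+5·0+4·2 = 48
A: 6·0+1·0+6·2 = 12 | 5·0+5·0+4·3 = 12
J: 6·1+1·5+6·6 = 47 | 5·3+5·0+4·8 = 47
T: 6·5+1·3+6·0 = 33 | 5·1+5·0+4·7 = 33
L: 6·4+1·0+6·4 = 48 | 5·2+5·2+4·7 = 48
gcd(6,1,6,5,5,4) = 1

Coefficients: [6, 1, 6, 5, 5, 4]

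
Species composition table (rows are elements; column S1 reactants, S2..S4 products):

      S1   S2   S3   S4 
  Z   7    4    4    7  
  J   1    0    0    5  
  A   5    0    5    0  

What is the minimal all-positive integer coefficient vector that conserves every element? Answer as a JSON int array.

Coefficients: [5, 2, 5, 1]

Z: 5·7 = 35 | 2·4+5·4+1·7 = 35
J: 5·1 = 5 | 2·0+5·0+1·5 = 5
A: 5·5 = 25 | 2·0+5·5+1·0 = 25
gcd(5,2,5,1) = 1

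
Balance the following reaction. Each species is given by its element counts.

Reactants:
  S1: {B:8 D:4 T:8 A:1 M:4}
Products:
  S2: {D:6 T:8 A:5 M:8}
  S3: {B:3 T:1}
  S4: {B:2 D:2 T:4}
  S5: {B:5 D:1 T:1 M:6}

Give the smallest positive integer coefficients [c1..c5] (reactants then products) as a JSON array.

B: 5·8 = 40 | 1·0+6·3+6·2+2·5 = 40
D: 5·4 = 20 | 1·6+6·0+6·2+2·1 = 20
T: 5·8 = 40 | 1·8+6·1+6·4+2·1 = 40
A: 5·1 = 5 | 1·5+6·0+6·0+2·0 = 5
M: 5·4 = 20 | 1·8+6·0+6·0+2·6 = 20
gcd(5,1,6,6,2) = 1

Coefficients: [5, 1, 6, 6, 2]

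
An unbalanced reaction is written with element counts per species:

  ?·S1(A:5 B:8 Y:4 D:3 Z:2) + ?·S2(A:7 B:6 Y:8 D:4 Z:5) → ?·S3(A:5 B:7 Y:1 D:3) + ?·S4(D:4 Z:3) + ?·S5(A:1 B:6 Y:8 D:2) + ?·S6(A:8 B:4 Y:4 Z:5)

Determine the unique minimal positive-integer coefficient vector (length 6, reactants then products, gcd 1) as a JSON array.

A: 6·5+5·7 = 65 | 4·5+4·0+5·1+5·8 = 65
B: 6·8+5·6 = 78 | 4·7+4·0+5·6+5·4 = 78
Y: 6·4+5·8 = 64 | 4·1+4·0+5·8+5·4 = 64
D: 6·3+5·4 = 38 | 4·3+4·4+5·2+5·0 = 38
Z: 6·2+5·5 = 37 | 4·0+4·3+5·0+5·5 = 37
gcd(6,5,4,4,5,5) = 1

Coefficients: [6, 5, 4, 4, 5, 5]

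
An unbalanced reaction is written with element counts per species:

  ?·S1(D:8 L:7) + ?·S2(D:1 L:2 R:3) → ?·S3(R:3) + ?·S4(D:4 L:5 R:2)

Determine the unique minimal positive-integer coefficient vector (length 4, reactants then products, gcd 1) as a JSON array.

Coefficients: [1, 4, 2, 3]

D: 1·8+4·1 = 12 | 2·0+3·4 = 12
L: 1·7+4·2 = 15 | 2·0+3·5 = 15
R: 1·0+4·3 = 12 | 2·3+3·2 = 12
gcd(1,4,2,3) = 1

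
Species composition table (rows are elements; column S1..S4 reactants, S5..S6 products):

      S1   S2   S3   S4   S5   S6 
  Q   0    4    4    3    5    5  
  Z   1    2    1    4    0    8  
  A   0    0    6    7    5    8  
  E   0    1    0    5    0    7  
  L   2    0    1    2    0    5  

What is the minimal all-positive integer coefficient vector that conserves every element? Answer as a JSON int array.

Q: 4·0+3·4+2·4+5·3 = 35 | 3·5+4·5 = 35
Z: 4·1+3·2+2·1+5·4 = 32 | 3·0+4·8 = 32
A: 4·0+3·0+2·6+5·7 = 47 | 3·5+4·8 = 47
E: 4·0+3·1+2·0+5·5 = 28 | 3·0+4·7 = 28
L: 4·2+3·0+2·1+5·2 = 20 | 3·0+4·5 = 20
gcd(4,3,2,5,3,4) = 1

Coefficients: [4, 3, 2, 5, 3, 4]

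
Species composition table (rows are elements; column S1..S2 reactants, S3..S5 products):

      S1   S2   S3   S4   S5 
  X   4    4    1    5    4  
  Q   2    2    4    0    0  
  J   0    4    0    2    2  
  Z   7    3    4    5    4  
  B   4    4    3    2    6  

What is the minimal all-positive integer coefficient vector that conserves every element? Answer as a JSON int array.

X: 5·4+3·4 = 32 | 4·1+4·5+2·4 = 32
Q: 5·2+3·2 = 16 | 4·4+4·0+2·0 = 16
J: 5·0+3·4 = 12 | 4·0+4·2+2·2 = 12
Z: 5·7+3·3 = 44 | 4·4+4·5+2·4 = 44
B: 5·4+3·4 = 32 | 4·3+4·2+2·6 = 32
gcd(5,3,4,4,2) = 1

Coefficients: [5, 3, 4, 4, 2]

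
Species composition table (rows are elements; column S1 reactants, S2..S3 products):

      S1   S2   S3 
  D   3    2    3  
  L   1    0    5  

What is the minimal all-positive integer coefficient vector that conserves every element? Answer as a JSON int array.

Coefficients: [5, 6, 1]

D: 5·3 = 15 | 6·2+1·3 = 15
L: 5·1 = 5 | 6·0+1·5 = 5
gcd(5,6,1) = 1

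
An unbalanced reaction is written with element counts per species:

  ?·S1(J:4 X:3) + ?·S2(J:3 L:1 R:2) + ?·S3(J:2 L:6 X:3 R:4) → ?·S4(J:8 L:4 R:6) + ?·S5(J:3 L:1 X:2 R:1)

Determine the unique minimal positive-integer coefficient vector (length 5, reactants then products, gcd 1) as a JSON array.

J: 3·4+4·3+1·2 = 26 | 1·8+6·3 = 26
L: 3·0+4·1+1·6 = 10 | 1·4+6·1 = 10
X: 3·3+4·0+1·3 = 12 | 1·0+6·2 = 12
R: 3·0+4·2+1·4 = 12 | 1·6+6·1 = 12
gcd(3,4,1,1,6) = 1

Coefficients: [3, 4, 1, 1, 6]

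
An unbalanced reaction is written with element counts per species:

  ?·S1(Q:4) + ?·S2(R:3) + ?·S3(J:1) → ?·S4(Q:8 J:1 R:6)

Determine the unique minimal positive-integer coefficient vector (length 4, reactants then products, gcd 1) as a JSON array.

Q: 2·4+2·0+1·0 = 8 | 1·8 = 8
J: 2·0+2·0+1·1 = 1 | 1·1 = 1
R: 2·0+2·3+1·0 = 6 | 1·6 = 6
gcd(2,2,1,1) = 1

Coefficients: [2, 2, 1, 1]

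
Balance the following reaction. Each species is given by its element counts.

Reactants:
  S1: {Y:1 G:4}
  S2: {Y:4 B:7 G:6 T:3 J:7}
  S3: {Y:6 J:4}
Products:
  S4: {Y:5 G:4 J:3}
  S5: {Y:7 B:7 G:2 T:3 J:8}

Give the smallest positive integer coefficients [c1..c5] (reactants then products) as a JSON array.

Y: 4·1+1·4+4·6 = 32 | 5·5+1·7 = 32
B: 4·0+1·7+4·0 = 7 | 5·0+1·7 = 7
G: 4·4+1·6+4·0 = 22 | 5·4+1·2 = 22
T: 4·0+1·3+4·0 = 3 | 5·0+1·3 = 3
J: 4·0+1·7+4·4 = 23 | 5·3+1·8 = 23
gcd(4,1,4,5,1) = 1

Coefficients: [4, 1, 4, 5, 1]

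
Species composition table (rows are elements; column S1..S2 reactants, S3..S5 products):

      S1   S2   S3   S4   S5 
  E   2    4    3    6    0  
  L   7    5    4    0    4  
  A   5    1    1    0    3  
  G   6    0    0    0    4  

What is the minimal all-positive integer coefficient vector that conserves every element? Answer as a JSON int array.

Coefficients: [4, 4, 6, 1, 6]

E: 4·2+4·4 = 24 | 6·3+1·6+6·0 = 24
L: 4·7+4·5 = 48 | 6·4+1·0+6·4 = 48
A: 4·5+4·1 = 24 | 6·1+1·0+6·3 = 24
G: 4·6+4·0 = 24 | 6·0+1·0+6·4 = 24
gcd(4,4,6,1,6) = 1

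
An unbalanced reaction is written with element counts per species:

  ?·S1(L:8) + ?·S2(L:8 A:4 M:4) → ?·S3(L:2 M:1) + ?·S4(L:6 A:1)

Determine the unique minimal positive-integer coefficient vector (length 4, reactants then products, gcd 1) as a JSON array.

Coefficients: [3, 1, 4, 4]

L: 3·8+1·8 = 32 | 4·2+4·6 = 32
A: 3·0+1·4 = 4 | 4·0+4·1 = 4
M: 3·0+1·4 = 4 | 4·1+4·0 = 4
gcd(3,1,4,4) = 1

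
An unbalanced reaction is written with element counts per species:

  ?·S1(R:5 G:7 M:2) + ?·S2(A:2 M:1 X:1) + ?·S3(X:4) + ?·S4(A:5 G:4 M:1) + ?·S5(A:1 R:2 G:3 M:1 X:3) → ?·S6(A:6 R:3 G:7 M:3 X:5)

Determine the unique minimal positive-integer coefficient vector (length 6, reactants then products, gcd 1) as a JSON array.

A: 2·0+6·2+3·0+4·5+4·1 = 36 | 6·6 = 36
R: 2·5+6·0+3·0+4·0+4·2 = 18 | 6·3 = 18
G: 2·7+6·0+3·0+4·4+4·3 = 42 | 6·7 = 42
M: 2·2+6·1+3·0+4·1+4·1 = 18 | 6·3 = 18
X: 2·0+6·1+3·4+4·0+4·3 = 30 | 6·5 = 30
gcd(2,6,3,4,4,6) = 1

Coefficients: [2, 6, 3, 4, 4, 6]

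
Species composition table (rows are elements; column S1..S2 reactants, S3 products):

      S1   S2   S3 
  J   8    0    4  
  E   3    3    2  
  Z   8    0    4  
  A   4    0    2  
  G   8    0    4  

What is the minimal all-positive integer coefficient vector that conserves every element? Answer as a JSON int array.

Coefficients: [3, 1, 6]

J: 3·8+1·0 = 24 | 6·4 = 24
E: 3·3+1·3 = 12 | 6·2 = 12
Z: 3·8+1·0 = 24 | 6·4 = 24
A: 3·4+1·0 = 12 | 6·2 = 12
G: 3·8+1·0 = 24 | 6·4 = 24
gcd(3,1,6) = 1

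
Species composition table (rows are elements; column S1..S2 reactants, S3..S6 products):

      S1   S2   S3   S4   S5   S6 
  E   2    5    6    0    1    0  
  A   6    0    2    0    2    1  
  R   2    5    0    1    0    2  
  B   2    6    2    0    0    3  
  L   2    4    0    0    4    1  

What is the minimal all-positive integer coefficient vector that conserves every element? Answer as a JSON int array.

Coefficients: [1, 1, 1, 3, 1, 2]

E: 1·2+1·5 = 7 | 1·6+3·0+1·1+2·0 = 7
A: 1·6+1·0 = 6 | 1·2+3·0+1·2+2·1 = 6
R: 1·2+1·5 = 7 | 1·0+3·1+1·0+2·2 = 7
B: 1·2+1·6 = 8 | 1·2+3·0+1·0+2·3 = 8
L: 1·2+1·4 = 6 | 1·0+3·0+1·4+2·1 = 6
gcd(1,1,1,3,1,2) = 1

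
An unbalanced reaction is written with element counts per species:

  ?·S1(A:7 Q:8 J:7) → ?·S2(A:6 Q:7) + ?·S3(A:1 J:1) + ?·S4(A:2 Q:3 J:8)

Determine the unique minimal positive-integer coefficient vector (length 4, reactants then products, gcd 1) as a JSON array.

A: 5·7 = 35 | 4·6+3·1+4·2 = 35
Q: 5·8 = 40 | 4·7+3·0+4·3 = 40
J: 5·7 = 35 | 4·0+3·1+4·8 = 35
gcd(5,4,3,4) = 1

Coefficients: [5, 4, 3, 4]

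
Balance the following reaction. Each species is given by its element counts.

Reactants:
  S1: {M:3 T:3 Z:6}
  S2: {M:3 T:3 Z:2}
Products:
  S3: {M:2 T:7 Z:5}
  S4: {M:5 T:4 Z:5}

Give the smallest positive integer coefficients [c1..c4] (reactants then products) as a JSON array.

M: 3·3+6·3 = 27 | 1·2+5·5 = 27
T: 3·3+6·3 = 27 | 1·7+5·4 = 27
Z: 3·6+6·2 = 30 | 1·5+5·5 = 30
gcd(3,6,1,5) = 1

Coefficients: [3, 6, 1, 5]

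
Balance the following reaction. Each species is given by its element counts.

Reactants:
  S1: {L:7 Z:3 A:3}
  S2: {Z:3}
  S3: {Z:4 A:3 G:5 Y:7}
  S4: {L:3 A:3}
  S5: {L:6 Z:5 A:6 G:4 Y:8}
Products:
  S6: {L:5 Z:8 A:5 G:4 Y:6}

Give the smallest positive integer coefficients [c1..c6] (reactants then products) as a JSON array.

L: 3·7+6·0+4·0+1·3+1·6 = 30 | 6·5 = 30
Z: 3·3+6·3+4·4+1·0+1·5 = 48 | 6·8 = 48
A: 3·3+6·0+4·3+1·3+1·6 = 30 | 6·5 = 30
G: 3·0+6·0+4·5+1·0+1·4 = 24 | 6·4 = 24
Y: 3·0+6·0+4·7+1·0+1·8 = 36 | 6·6 = 36
gcd(3,6,4,1,1,6) = 1

Coefficients: [3, 6, 4, 1, 1, 6]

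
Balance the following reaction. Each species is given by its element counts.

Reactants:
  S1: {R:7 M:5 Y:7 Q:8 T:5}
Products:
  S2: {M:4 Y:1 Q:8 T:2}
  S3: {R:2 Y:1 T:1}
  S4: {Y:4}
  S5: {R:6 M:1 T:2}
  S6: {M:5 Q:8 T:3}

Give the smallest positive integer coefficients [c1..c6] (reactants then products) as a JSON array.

Coefficients: [4, 3, 5, 5, 3, 1]

R: 4·7 = 28 | 3·0+5·2+5·0+3·6+1·0 = 28
M: 4·5 = 20 | 3·4+5·0+5·0+3·1+1·5 = 20
Y: 4·7 = 28 | 3·1+5·1+5·4+3·0+1·0 = 28
Q: 4·8 = 32 | 3·8+5·0+5·0+3·0+1·8 = 32
T: 4·5 = 20 | 3·2+5·1+5·0+3·2+1·3 = 20
gcd(4,3,5,5,3,1) = 1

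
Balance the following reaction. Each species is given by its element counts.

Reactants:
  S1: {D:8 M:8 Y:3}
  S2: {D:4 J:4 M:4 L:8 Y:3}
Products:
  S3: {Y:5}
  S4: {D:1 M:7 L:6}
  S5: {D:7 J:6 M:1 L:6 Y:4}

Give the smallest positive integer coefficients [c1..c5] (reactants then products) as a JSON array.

Coefficients: [1, 6, 1, 4, 4]

D: 1·8+6·4 = 32 | 1·0+4·1+4·7 = 32
J: 1·0+6·4 = 24 | 1·0+4·0+4·6 = 24
M: 1·8+6·4 = 32 | 1·0+4·7+4·1 = 32
L: 1·0+6·8 = 48 | 1·0+4·6+4·6 = 48
Y: 1·3+6·3 = 21 | 1·5+4·0+4·4 = 21
gcd(1,6,1,4,4) = 1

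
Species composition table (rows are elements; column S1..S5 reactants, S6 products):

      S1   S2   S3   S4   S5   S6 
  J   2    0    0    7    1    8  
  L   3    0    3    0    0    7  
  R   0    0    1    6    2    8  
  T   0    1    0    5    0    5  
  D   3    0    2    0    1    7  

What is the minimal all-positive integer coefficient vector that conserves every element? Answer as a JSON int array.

J: 3·2+5·0+4·0+2·7+4·1 = 24 | 3·8 = 24
L: 3·3+5·0+4·3+2·0+4·0 = 21 | 3·7 = 21
R: 3·0+5·0+4·1+2·6+4·2 = 24 | 3·8 = 24
T: 3·0+5·1+4·0+2·5+4·0 = 15 | 3·5 = 15
D: 3·3+5·0+4·2+2·0+4·1 = 21 | 3·7 = 21
gcd(3,5,4,2,4,3) = 1

Coefficients: [3, 5, 4, 2, 4, 3]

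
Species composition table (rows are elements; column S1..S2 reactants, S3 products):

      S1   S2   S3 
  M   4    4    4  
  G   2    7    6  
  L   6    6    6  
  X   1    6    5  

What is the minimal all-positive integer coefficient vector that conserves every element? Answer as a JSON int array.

Coefficients: [1, 4, 5]

M: 1·4+4·4 = 20 | 5·4 = 20
G: 1·2+4·7 = 30 | 5·6 = 30
L: 1·6+4·6 = 30 | 5·6 = 30
X: 1·1+4·6 = 25 | 5·5 = 25
gcd(1,4,5) = 1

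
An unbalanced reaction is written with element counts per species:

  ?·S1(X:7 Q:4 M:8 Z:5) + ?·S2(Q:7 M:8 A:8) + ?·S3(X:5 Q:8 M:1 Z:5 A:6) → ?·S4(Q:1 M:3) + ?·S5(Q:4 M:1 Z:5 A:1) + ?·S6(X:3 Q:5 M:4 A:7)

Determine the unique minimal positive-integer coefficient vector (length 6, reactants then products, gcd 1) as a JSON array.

Coefficients: [1, 3, 1, 5, 2, 4]

X: 1·7+3·0+1·5 = 12 | 5·0+2·0+4·3 = 12
Q: 1·4+3·7+1·8 = 33 | 5·1+2·4+4·5 = 33
M: 1·8+3·8+1·1 = 33 | 5·3+2·1+4·4 = 33
Z: 1·5+3·0+1·5 = 10 | 5·0+2·5+4·0 = 10
A: 1·0+3·8+1·6 = 30 | 5·0+2·1+4·7 = 30
gcd(1,3,1,5,2,4) = 1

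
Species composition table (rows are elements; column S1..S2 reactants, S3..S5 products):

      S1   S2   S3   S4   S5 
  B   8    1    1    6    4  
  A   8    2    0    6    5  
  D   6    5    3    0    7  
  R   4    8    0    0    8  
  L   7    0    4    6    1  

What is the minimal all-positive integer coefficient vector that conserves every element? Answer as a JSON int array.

B: 6·8+3·1 = 51 | 3·1+4·6+6·4 = 51
A: 6·8+3·2 = 54 | 3·0+4·6+6·5 = 54
D: 6·6+3·5 = 51 | 3·3+4·0+6·7 = 51
R: 6·4+3·8 = 48 | 3·0+4·0+6·8 = 48
L: 6·7+3·0 = 42 | 3·4+4·6+6·1 = 42
gcd(6,3,3,4,6) = 1

Coefficients: [6, 3, 3, 4, 6]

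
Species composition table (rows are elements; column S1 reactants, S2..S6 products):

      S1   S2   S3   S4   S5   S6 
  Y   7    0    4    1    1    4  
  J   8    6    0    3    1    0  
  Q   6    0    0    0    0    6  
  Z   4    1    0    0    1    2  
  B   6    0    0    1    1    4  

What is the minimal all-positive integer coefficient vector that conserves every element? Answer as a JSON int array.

Y: 4·7 = 28 | 3·0+1·4+3·1+5·1+4·4 = 28
J: 4·8 = 32 | 3·6+1·0+3·3+5·1+4·0 = 32
Q: 4·6 = 24 | 3·0+1·0+3·0+5·0+4·6 = 24
Z: 4·4 = 16 | 3·1+1·0+3·0+5·1+4·2 = 16
B: 4·6 = 24 | 3·0+1·0+3·1+5·1+4·4 = 24
gcd(4,3,1,3,5,4) = 1

Coefficients: [4, 3, 1, 3, 5, 4]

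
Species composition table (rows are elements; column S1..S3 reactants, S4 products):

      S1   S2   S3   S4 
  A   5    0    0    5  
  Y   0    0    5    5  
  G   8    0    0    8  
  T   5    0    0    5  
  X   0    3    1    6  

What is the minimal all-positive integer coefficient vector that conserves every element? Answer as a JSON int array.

Coefficients: [3, 5, 3, 3]

A: 3·5+5·0+3·0 = 15 | 3·5 = 15
Y: 3·0+5·0+3·5 = 15 | 3·5 = 15
G: 3·8+5·0+3·0 = 24 | 3·8 = 24
T: 3·5+5·0+3·0 = 15 | 3·5 = 15
X: 3·0+5·3+3·1 = 18 | 3·6 = 18
gcd(3,5,3,3) = 1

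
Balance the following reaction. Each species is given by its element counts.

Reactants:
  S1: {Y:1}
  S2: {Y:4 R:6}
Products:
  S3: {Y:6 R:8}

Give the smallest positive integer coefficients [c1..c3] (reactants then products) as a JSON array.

Y: 2·1+4·4 = 18 | 3·6 = 18
R: 2·0+4·6 = 24 | 3·8 = 24
gcd(2,4,3) = 1

Coefficients: [2, 4, 3]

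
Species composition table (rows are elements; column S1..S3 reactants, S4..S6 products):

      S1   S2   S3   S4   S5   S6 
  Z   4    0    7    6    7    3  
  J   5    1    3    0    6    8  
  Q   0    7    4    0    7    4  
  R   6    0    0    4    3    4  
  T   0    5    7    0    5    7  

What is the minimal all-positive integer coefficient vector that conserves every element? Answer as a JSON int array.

Coefficients: [5, 2, 3, 3, 2, 3]

Z: 5·4+2·0+3·7 = 41 | 3·6+2·7+3·3 = 41
J: 5·5+2·1+3·3 = 36 | 3·0+2·6+3·8 = 36
Q: 5·0+2·7+3·4 = 26 | 3·0+2·7+3·4 = 26
R: 5·6+2·0+3·0 = 30 | 3·4+2·3+3·4 = 30
T: 5·0+2·5+3·7 = 31 | 3·0+2·5+3·7 = 31
gcd(5,2,3,3,2,3) = 1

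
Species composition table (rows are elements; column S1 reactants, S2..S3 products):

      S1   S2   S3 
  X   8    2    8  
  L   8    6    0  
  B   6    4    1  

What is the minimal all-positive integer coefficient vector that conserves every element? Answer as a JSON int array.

Coefficients: [3, 4, 2]

X: 3·8 = 24 | 4·2+2·8 = 24
L: 3·8 = 24 | 4·6+2·0 = 24
B: 3·6 = 18 | 4·4+2·1 = 18
gcd(3,4,2) = 1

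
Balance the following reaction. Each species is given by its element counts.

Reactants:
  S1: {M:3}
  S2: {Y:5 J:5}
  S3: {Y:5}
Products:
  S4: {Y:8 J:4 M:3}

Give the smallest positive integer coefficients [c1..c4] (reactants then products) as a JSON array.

Coefficients: [5, 4, 4, 5]

Y: 5·0+4·5+4·5 = 40 | 5·8 = 40
J: 5·0+4·5+4·0 = 20 | 5·4 = 20
M: 5·3+4·0+4·0 = 15 | 5·3 = 15
gcd(5,4,4,5) = 1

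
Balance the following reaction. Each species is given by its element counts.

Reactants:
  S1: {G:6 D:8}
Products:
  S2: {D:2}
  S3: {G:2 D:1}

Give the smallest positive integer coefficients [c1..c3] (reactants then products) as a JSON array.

G: 2·6 = 12 | 5·0+6·2 = 12
D: 2·8 = 16 | 5·2+6·1 = 16
gcd(2,5,6) = 1

Coefficients: [2, 5, 6]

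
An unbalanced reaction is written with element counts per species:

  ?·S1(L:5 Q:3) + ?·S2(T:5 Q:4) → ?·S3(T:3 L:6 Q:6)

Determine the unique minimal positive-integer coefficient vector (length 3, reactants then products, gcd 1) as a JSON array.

T: 6·0+3·5 = 15 | 5·3 = 15
L: 6·5+3·0 = 30 | 5·6 = 30
Q: 6·3+3·4 = 30 | 5·6 = 30
gcd(6,3,5) = 1

Coefficients: [6, 3, 5]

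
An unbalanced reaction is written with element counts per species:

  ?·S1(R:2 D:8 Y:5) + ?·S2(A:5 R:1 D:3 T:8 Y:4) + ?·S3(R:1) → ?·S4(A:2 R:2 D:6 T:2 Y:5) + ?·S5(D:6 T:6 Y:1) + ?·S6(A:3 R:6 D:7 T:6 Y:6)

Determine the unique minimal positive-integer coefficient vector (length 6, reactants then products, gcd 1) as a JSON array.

Coefficients: [5, 3, 5, 6, 1, 1]

A: 5·0+3·5+5·0 = 15 | 6·2+1·0+1·3 = 15
R: 5·2+3·1+5·1 = 18 | 6·2+1·0+1·6 = 18
D: 5·8+3·3+5·0 = 49 | 6·6+1·6+1·7 = 49
T: 5·0+3·8+5·0 = 24 | 6·2+1·6+1·6 = 24
Y: 5·5+3·4+5·0 = 37 | 6·5+1·1+1·6 = 37
gcd(5,3,5,6,1,1) = 1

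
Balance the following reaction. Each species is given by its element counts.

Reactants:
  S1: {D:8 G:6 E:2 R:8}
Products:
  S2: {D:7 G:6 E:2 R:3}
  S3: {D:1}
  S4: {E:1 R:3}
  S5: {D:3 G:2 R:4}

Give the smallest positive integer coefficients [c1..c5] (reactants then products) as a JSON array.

D: 3·8 = 24 | 2·7+1·1+2·0+3·3 = 24
G: 3·6 = 18 | 2·6+1·0+2·0+3·2 = 18
E: 3·2 = 6 | 2·2+1·0+2·1+3·0 = 6
R: 3·8 = 24 | 2·3+1·0+2·3+3·4 = 24
gcd(3,2,1,2,3) = 1

Coefficients: [3, 2, 1, 2, 3]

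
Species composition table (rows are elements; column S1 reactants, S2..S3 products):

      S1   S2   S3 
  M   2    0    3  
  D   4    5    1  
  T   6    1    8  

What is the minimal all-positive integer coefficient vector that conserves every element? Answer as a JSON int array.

Coefficients: [3, 2, 2]

M: 3·2 = 6 | 2·0+2·3 = 6
D: 3·4 = 12 | 2·5+2·1 = 12
T: 3·6 = 18 | 2·1+2·8 = 18
gcd(3,2,2) = 1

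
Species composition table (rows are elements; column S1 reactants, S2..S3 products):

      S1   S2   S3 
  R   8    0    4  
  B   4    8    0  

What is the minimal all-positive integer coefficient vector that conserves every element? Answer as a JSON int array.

R: 2·8 = 16 | 1·0+4·4 = 16
B: 2·4 = 8 | 1·8+4·0 = 8
gcd(2,1,4) = 1

Coefficients: [2, 1, 4]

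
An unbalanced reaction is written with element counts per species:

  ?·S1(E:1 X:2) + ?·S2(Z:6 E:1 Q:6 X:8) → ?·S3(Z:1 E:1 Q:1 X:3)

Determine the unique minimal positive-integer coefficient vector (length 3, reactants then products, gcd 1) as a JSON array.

Coefficients: [5, 1, 6]

Z: 5·0+1·6 = 6 | 6·1 = 6
E: 5·1+1·1 = 6 | 6·1 = 6
Q: 5·0+1·6 = 6 | 6·1 = 6
X: 5·2+1·8 = 18 | 6·3 = 18
gcd(5,1,6) = 1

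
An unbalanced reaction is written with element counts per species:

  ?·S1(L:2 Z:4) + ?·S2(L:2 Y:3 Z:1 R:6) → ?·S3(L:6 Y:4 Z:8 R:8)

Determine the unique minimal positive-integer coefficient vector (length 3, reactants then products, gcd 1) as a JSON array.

L: 5·2+4·2 = 18 | 3·6 = 18
Y: 5·0+4·3 = 12 | 3·4 = 12
Z: 5·4+4·1 = 24 | 3·8 = 24
R: 5·0+4·6 = 24 | 3·8 = 24
gcd(5,4,3) = 1

Coefficients: [5, 4, 3]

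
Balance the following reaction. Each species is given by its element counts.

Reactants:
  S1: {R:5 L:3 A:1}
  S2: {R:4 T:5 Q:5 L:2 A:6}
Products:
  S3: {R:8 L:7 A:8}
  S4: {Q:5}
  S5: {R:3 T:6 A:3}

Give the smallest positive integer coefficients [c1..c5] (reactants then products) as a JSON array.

Coefficients: [3, 6, 3, 6, 5]

R: 3·5+6·4 = 39 | 3·8+6·0+5·3 = 39
T: 3·0+6·5 = 30 | 3·0+6·0+5·6 = 30
Q: 3·0+6·5 = 30 | 3·0+6·5+5·0 = 30
L: 3·3+6·2 = 21 | 3·7+6·0+5·0 = 21
A: 3·1+6·6 = 39 | 3·8+6·0+5·3 = 39
gcd(3,6,3,6,5) = 1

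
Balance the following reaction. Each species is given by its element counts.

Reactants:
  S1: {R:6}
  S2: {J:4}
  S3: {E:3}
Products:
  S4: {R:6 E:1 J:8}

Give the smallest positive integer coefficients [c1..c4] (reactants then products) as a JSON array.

Coefficients: [3, 6, 1, 3]

R: 3·6+6·0+1·0 = 18 | 3·6 = 18
E: 3·0+6·0+1·3 = 3 | 3·1 = 3
J: 3·0+6·4+1·0 = 24 | 3·8 = 24
gcd(3,6,1,3) = 1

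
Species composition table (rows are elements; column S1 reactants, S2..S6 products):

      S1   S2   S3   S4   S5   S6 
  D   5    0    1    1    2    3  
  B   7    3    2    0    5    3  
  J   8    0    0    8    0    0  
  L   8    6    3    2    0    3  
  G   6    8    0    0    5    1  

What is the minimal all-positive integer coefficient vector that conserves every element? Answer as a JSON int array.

Coefficients: [6, 2, 3, 6, 3, 5]

D: 6·5 = 30 | 2·0+3·1+6·1+3·2+5·3 = 30
B: 6·7 = 42 | 2·3+3·2+6·0+3·5+5·3 = 42
J: 6·8 = 48 | 2·0+3·0+6·8+3·0+5·0 = 48
L: 6·8 = 48 | 2·6+3·3+6·2+3·0+5·3 = 48
G: 6·6 = 36 | 2·8+3·0+6·0+3·5+5·1 = 36
gcd(6,2,3,6,3,5) = 1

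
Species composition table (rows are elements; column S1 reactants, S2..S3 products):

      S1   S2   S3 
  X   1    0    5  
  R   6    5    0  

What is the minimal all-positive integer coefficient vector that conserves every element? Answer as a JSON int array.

X: 5·1 = 5 | 6·0+1·5 = 5
R: 5·6 = 30 | 6·5+1·0 = 30
gcd(5,6,1) = 1

Coefficients: [5, 6, 1]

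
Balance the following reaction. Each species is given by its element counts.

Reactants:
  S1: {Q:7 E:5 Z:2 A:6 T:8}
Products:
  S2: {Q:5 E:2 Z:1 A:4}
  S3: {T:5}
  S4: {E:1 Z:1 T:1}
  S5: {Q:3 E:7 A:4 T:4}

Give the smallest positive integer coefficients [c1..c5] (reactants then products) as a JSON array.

Coefficients: [4, 5, 5, 3, 1]

Q: 4·7 = 28 | 5·5+5·0+3·0+1·3 = 28
E: 4·5 = 20 | 5·2+5·0+3·1+1·7 = 20
Z: 4·2 = 8 | 5·1+5·0+3·1+1·0 = 8
A: 4·6 = 24 | 5·4+5·0+3·0+1·4 = 24
T: 4·8 = 32 | 5·0+5·5+3·1+1·4 = 32
gcd(4,5,5,3,1) = 1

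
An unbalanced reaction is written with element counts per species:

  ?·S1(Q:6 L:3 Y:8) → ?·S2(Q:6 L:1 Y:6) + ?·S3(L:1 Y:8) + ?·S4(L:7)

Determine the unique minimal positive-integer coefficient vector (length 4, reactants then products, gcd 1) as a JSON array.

Coefficients: [4, 4, 1, 1]

Q: 4·6 = 24 | 4·6+1·0+1·0 = 24
L: 4·3 = 12 | 4·1+1·1+1·7 = 12
Y: 4·8 = 32 | 4·6+1·8+1·0 = 32
gcd(4,4,1,1) = 1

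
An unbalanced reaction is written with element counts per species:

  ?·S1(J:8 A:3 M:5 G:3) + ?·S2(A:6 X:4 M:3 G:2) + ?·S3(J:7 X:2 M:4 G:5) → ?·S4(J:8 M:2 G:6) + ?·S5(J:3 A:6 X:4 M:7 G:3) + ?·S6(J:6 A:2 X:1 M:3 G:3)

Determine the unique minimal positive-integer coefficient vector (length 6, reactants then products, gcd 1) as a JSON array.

Coefficients: [4, 3, 3, 1, 3, 6]

J: 4·8+3·0+3·7 = 53 | 1·8+3·3+6·6 = 53
A: 4·3+3·6+3·0 = 30 | 1·0+3·6+6·2 = 30
X: 4·0+3·4+3·2 = 18 | 1·0+3·4+6·1 = 18
M: 4·5+3·3+3·4 = 41 | 1·2+3·7+6·3 = 41
G: 4·3+3·2+3·5 = 33 | 1·6+3·3+6·3 = 33
gcd(4,3,3,1,3,6) = 1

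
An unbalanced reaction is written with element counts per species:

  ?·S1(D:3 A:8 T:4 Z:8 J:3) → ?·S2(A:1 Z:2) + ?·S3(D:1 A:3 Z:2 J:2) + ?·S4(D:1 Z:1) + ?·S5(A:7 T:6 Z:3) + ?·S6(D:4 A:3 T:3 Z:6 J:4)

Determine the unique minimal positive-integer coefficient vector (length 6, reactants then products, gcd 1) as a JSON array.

Coefficients: [6, 6, 5, 5, 3, 2]

D: 6·3 = 18 | 6·0+5·1+5·1+3·0+2·4 = 18
A: 6·8 = 48 | 6·1+5·3+5·0+3·7+2·3 = 48
T: 6·4 = 24 | 6·0+5·0+5·0+3·6+2·3 = 24
Z: 6·8 = 48 | 6·2+5·2+5·1+3·3+2·6 = 48
J: 6·3 = 18 | 6·0+5·2+5·0+3·0+2·4 = 18
gcd(6,6,5,5,3,2) = 1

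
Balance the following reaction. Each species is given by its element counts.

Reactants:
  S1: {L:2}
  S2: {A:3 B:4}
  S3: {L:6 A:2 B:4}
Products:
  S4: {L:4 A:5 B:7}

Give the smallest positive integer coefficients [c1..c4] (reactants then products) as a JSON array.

L: 5·2+6·0+1·6 = 16 | 4·4 = 16
A: 5·0+6·3+1·2 = 20 | 4·5 = 20
B: 5·0+6·4+1·4 = 28 | 4·7 = 28
gcd(5,6,1,4) = 1

Coefficients: [5, 6, 1, 4]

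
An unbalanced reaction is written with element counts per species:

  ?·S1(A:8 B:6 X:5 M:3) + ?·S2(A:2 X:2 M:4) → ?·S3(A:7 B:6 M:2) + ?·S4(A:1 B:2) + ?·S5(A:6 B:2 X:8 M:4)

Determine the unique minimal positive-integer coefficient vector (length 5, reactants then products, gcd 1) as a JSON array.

Coefficients: [6, 1, 3, 5, 4]

A: 6·8+1·2 = 50 | 3·7+5·1+4·6 = 50
B: 6·6+1·0 = 36 | 3·6+5·2+4·2 = 36
X: 6·5+1·2 = 32 | 3·0+5·0+4·8 = 32
M: 6·3+1·4 = 22 | 3·2+5·0+4·4 = 22
gcd(6,1,3,5,4) = 1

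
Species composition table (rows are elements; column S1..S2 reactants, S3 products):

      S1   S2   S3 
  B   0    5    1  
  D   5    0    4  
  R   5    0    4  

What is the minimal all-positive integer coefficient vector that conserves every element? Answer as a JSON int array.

Coefficients: [4, 1, 5]

B: 4·0+1·5 = 5 | 5·1 = 5
D: 4·5+1·0 = 20 | 5·4 = 20
R: 4·5+1·0 = 20 | 5·4 = 20
gcd(4,1,5) = 1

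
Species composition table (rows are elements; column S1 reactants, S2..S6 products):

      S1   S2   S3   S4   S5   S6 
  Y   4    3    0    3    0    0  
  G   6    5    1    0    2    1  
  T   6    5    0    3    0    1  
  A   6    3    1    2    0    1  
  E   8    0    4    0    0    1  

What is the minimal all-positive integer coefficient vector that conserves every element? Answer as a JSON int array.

Y: 3·4 = 12 | 1·3+5·0+3·3+2·0+4·0 = 12
G: 3·6 = 18 | 1·5+5·1+3·0+2·2+4·1 = 18
T: 3·6 = 18 | 1·5+5·0+3·3+2·0+4·1 = 18
A: 3·6 = 18 | 1·3+5·1+3·2+2·0+4·1 = 18
E: 3·8 = 24 | 1·0+5·4+3·0+2·0+4·1 = 24
gcd(3,1,5,3,2,4) = 1

Coefficients: [3, 1, 5, 3, 2, 4]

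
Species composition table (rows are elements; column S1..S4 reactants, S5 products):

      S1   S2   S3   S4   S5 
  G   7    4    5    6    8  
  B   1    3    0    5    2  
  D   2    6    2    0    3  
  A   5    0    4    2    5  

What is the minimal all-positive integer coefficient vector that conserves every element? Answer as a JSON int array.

G: 4·7+1·4+2·5+1·6 = 48 | 6·8 = 48
B: 4·1+1·3+2·0+1·5 = 12 | 6·2 = 12
D: 4·2+1·6+2·2+1·0 = 18 | 6·3 = 18
A: 4·5+1·0+2·4+1·2 = 30 | 6·5 = 30
gcd(4,1,2,1,6) = 1

Coefficients: [4, 1, 2, 1, 6]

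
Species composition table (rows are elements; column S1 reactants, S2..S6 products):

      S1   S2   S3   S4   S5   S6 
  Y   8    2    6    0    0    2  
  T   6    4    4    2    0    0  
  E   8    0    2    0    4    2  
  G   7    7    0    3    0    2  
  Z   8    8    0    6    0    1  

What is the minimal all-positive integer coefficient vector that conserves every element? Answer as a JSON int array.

Coefficients: [5, 2, 4, 3, 5, 6]

Y: 5·8 = 40 | 2·2+4·6+3·0+5·0+6·2 = 40
T: 5·6 = 30 | 2·4+4·4+3·2+5·0+6·0 = 30
E: 5·8 = 40 | 2·0+4·2+3·0+5·4+6·2 = 40
G: 5·7 = 35 | 2·7+4·0+3·3+5·0+6·2 = 35
Z: 5·8 = 40 | 2·8+4·0+3·6+5·0+6·1 = 40
gcd(5,2,4,3,5,6) = 1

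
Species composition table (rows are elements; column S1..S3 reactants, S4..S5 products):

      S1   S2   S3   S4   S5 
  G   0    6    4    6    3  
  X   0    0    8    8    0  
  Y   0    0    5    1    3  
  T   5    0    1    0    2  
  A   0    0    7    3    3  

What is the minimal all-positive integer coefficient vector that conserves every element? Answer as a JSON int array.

G: 1·0+3·6+3·4 = 30 | 3·6+4·3 = 30
X: 1·0+3·0+3·8 = 24 | 3·8+4·0 = 24
Y: 1·0+3·0+3·5 = 15 | 3·1+4·3 = 15
T: 1·5+3·0+3·1 = 8 | 3·0+4·2 = 8
A: 1·0+3·0+3·7 = 21 | 3·3+4·3 = 21
gcd(1,3,3,3,4) = 1

Coefficients: [1, 3, 3, 3, 4]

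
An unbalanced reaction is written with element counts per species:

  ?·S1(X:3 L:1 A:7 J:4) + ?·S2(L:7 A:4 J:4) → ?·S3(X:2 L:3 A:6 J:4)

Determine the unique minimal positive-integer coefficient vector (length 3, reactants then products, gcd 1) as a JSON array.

X: 2·3+1·0 = 6 | 3·2 = 6
L: 2·1+1·7 = 9 | 3·3 = 9
A: 2·7+1·4 = 18 | 3·6 = 18
J: 2·4+1·4 = 12 | 3·4 = 12
gcd(2,1,3) = 1

Coefficients: [2, 1, 3]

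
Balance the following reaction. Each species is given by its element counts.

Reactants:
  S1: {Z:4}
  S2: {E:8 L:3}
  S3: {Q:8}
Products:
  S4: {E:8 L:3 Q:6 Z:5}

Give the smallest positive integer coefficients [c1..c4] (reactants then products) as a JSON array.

E: 5·0+4·8+3·0 = 32 | 4·8 = 32
L: 5·0+4·3+3·0 = 12 | 4·3 = 12
Q: 5·0+4·0+3·8 = 24 | 4·6 = 24
Z: 5·4+4·0+3·0 = 20 | 4·5 = 20
gcd(5,4,3,4) = 1

Coefficients: [5, 4, 3, 4]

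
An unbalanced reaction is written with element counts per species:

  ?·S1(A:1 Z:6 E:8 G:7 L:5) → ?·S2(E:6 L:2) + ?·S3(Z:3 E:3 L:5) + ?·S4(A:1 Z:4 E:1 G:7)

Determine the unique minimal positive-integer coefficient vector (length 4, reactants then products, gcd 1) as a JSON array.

A: 6·1 = 6 | 5·0+4·0+6·1 = 6
Z: 6·6 = 36 | 5·0+4·3+6·4 = 36
E: 6·8 = 48 | 5·6+4·3+6·1 = 48
G: 6·7 = 42 | 5·0+4·0+6·7 = 42
L: 6·5 = 30 | 5·2+4·5+6·0 = 30
gcd(6,5,4,6) = 1

Coefficients: [6, 5, 4, 6]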